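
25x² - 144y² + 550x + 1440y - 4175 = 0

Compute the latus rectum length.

Group: 25(x² + 22x) -144(y² - 10y) = 4175
Complete the square in x and y: 25(x + 11)² -144(y - 5)² = 4175 + 3025 - 3600 = 3600
Divide by 3600: (x + 11)²/144 - (y - 5)²/25 = 1
Hyperbola, center (-11, 5), transverse axis horizontal; a² = 144, b² = 25.
Latus rectum length = 2b²/a = 2·25/12 = 25/6.

25/6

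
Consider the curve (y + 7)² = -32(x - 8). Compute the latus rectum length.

32

Vertex (8, -7); 4p = -32 so p = -8. Opens left.
Latus rectum length = |4p| = 32.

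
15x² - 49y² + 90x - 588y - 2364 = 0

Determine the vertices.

Rearranging, 15(x² + 6x) -49(y² + 12y) = 2364.
Complete the square in x and y: 15(x + 3)² -49(y + 6)² = 2364 + 135 - 1764 = 735
Divide by 735: (x + 3)²/49 - (y + 6)²/15 = 1
Hyperbola, center (-3, -6), transverse axis horizontal; a² = 49, b² = 15.
a = 7. Vertices at (h ± a, k).

(-10, -6) and (4, -6)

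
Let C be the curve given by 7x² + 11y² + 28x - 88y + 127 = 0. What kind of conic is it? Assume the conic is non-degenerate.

ellipse

No xy term. Coefficients of x² and y² are A = 7, C = 11.
A and C have the same sign but A ≠ C ⇒ ellipse.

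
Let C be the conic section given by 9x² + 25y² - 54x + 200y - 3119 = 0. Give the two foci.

(-13, -4) and (19, -4)

Collect terms: 9(x² - 6x) + 25(y² + 8y) = 3119
Complete the square: 9(x - 3)² + 25(y + 4)² = 3119 + 81 + 400 = 3600
Divide by 3600: (x - 3)²/400 + (y + 4)²/144 = 1
Ellipse, center (3, -4), major axis horizontal; a² = 400, b² = 144.
c² = a² - b² = 400 - 144 = 256, so c = 16.
Foci lie on the horizontal axis through the center: (h ± c, k).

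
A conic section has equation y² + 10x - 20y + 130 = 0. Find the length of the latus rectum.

Only y is squared. Complete the square in y: (y - 10)² = -10(x + 3).
Vertex (-3, 10); 4p = -10 so p = -5/2. Opens left.
Latus rectum length = |4p| = 10.

10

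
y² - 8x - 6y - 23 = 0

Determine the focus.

(-2, 3)

Only y is squared. Complete the square in y: (y - 3)² = 8(x + 4).
Vertex (-4, 3); 4p = 8 so p = 2. Opens right.
Focus is p units from the vertex along the axis: (h + p, k).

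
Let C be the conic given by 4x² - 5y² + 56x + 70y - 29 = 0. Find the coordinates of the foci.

(-7, 4) and (-7, 10)

4(x² + 14x) -5(y² - 14y) = 29
Completing the square gives 4(x + 7)² -5(y - 7)² = 29 + 196 - 245 = -20.
Divide by -20: (y - 7)²/4 - (x + 7)²/5 = 1
Hyperbola, center (-7, 7), transverse axis vertical; a² = 4, b² = 5.
c² = a² + b² = 4 + 5 = 9, so c = 3.
Foci lie on the vertical axis through the center: (h, k ± c).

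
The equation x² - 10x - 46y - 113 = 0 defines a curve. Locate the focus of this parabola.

Only x is squared. Complete the square in x: (x - 5)² = 46(y + 3).
Vertex (5, -3); 4p = 46 so p = 23/2. Opens up.
Focus is p units from the vertex along the axis: (h, k + p).

(5, 17/2)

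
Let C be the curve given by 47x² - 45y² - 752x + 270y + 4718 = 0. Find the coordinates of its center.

(8, 3)

Collect terms: 47(x² - 16x) -45(y² - 6y) = -4718
Completing the square gives 47(x - 8)² -45(y - 3)² = -4718 + 3008 - 405 = -2115.
Divide through by -2115 to get (y - 3)²/47 - (x - 8)²/45 = 1.
Hyperbola with center (8, 3).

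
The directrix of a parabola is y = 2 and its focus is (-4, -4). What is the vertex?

(-4, -1)

The vertex is the midpoint between the focus and the directrix along the axis of symmetry.
Axis is vertical (directrix is horizontal). Vertex y-coordinate = (-4 + 2)/2 = -1; x-coordinate = -4.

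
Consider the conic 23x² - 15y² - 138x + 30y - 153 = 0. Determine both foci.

(3 - √38, 1) and (3 + √38, 1)

Collect terms: 23(x² - 6x) -15(y² - 2y) = 153
Complete the square: 23(x - 3)² -15(y - 1)² = 153 + 207 - 15 = 345
Divide by 345: (x - 3)²/15 - (y - 1)²/23 = 1
Hyperbola, center (3, 1), transverse axis horizontal; a² = 15, b² = 23.
c² = a² + b² = 15 + 23 = 38, so c = √38.
Foci lie on the horizontal axis through the center: (h ± c, k).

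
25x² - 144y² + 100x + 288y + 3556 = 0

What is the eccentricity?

e = 13/5

Group: 25(x² + 4x) -144(y² - 2y) = -3556
Complete the square in x and y: 25(x + 2)² -144(y - 1)² = -3556 + 100 - 144 = -3600
Divide through by -3600 to get (y - 1)²/25 - (x + 2)²/144 = 1.
Hyperbola, center (-2, 1), transverse axis vertical; a² = 25, b² = 144.
c² = a² + b² = 169, so c = 13.
e = c/a = 13/5.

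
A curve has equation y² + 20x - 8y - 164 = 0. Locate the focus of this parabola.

(4, 4)

Only y is squared. Complete the square in y: (y - 4)² = -20(x - 9).
Vertex (9, 4); 4p = -20 so p = -5. Opens left.
Focus is p units from the vertex along the axis: (h + p, k).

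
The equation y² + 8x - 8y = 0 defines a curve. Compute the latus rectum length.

8

Only y is squared. Complete the square in y: (y - 4)² = -8(x - 2).
Vertex (2, 4); 4p = -8 so p = -2. Opens left.
Latus rectum length = |4p| = 8.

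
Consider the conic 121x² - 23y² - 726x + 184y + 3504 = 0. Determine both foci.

(3, -8) and (3, 16)

121(x² - 6x) -23(y² - 8y) = -3504
Completing the square gives 121(x - 3)² -23(y - 4)² = -3504 + 1089 - 368 = -2783.
Divide through by -2783 to get (y - 4)²/121 - (x - 3)²/23 = 1.
Hyperbola, center (3, 4), transverse axis vertical; a² = 121, b² = 23.
c² = a² + b² = 121 + 23 = 144, so c = 12.
Foci lie on the vertical axis through the center: (h, k ± c).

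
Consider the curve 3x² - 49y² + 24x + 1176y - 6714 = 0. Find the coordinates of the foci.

(-4, 12 - 2√26) and (-4, 12 + 2√26)

3(x² + 8x) -49(y² - 24y) = 6714
Completing the square gives 3(x + 4)² -49(y - 12)² = 6714 + 48 - 7056 = -294.
Dividing both sides by -294: (y - 12)²/6 - (x + 4)²/98 = 1
Hyperbola, center (-4, 12), transverse axis vertical; a² = 6, b² = 98.
c² = a² + b² = 6 + 98 = 104, so c = 2√26.
Foci lie on the vertical axis through the center: (h, k ± c).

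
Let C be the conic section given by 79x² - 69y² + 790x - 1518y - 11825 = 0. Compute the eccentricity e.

e = 2√2553/69

Collect terms: 79(x² + 10x) -69(y² + 22y) = 11825
Completing the square gives 79(x + 5)² -69(y + 11)² = 11825 + 1975 - 8349 = 5451.
Divide through by 5451 to get (x + 5)²/69 - (y + 11)²/79 = 1.
Hyperbola, center (-5, -11), transverse axis horizontal; a² = 69, b² = 79.
c² = a² + b² = 148, so c = 2√37.
e = c/a = 2√37/√69 = 2√2553/69.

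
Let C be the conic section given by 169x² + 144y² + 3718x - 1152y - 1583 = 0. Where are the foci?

(-11, -1) and (-11, 9)

Collect terms: 169(x² + 22x) + 144(y² - 8y) = 1583
Complete the square: 169(x + 11)² + 144(y - 4)² = 1583 + 20449 + 2304 = 24336
Dividing both sides by 24336: (x + 11)²/144 + (y - 4)²/169 = 1
Ellipse, center (-11, 4), major axis vertical; a² = 169, b² = 144.
c² = a² - b² = 169 - 144 = 25, so c = 5.
Foci lie on the vertical axis through the center: (h, k ± c).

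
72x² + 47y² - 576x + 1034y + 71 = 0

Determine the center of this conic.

72(x² - 8x) + 47(y² + 22y) = -71
Completing the square gives 72(x - 4)² + 47(y + 11)² = -71 + 1152 + 5687 = 6768.
Divide by 6768: (x - 4)²/94 + (y + 11)²/144 = 1
Ellipse with center (4, -11).

(4, -11)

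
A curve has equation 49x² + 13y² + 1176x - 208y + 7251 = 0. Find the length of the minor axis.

2√13

Group the x- and y-terms: 49(x² + 24x) + 13(y² - 16y) = -7251
Completing the square gives 49(x + 12)² + 13(y - 8)² = -7251 + 7056 + 832 = 637.
Divide through by 637 to get (x + 12)²/13 + (y - 8)²/49 = 1.
Ellipse, center (-12, 8), major axis vertical; a² = 49, b² = 13.
b² = 13 so b = √13; the minor axis has length 2b = 2√13.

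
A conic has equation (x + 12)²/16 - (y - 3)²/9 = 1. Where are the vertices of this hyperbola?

Center (-12, 3). The positive term is the x-term, so the transverse axis is horizontal; a² = 16, b² = 9.
a = 4. Vertices at (h ± a, k).

(-16, 3) and (-8, 3)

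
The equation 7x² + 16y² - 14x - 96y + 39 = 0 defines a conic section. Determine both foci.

Group: 7(x² - 2x) + 16(y² - 6y) = -39
Completing the square gives 7(x - 1)² + 16(y - 3)² = -39 + 7 + 144 = 112.
Divide through by 112 to get (x - 1)²/16 + (y - 3)²/7 = 1.
Ellipse, center (1, 3), major axis horizontal; a² = 16, b² = 7.
c² = a² - b² = 16 - 7 = 9, so c = 3.
Foci lie on the horizontal axis through the center: (h ± c, k).

(-2, 3) and (4, 3)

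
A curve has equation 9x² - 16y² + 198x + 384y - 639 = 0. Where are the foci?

Rearranging, 9(x² + 22x) -16(y² - 24y) = 639.
Completing the square gives 9(x + 11)² -16(y - 12)² = 639 + 1089 - 2304 = -576.
Divide through by -576 to get (y - 12)²/36 - (x + 11)²/64 = 1.
Hyperbola, center (-11, 12), transverse axis vertical; a² = 36, b² = 64.
c² = a² + b² = 36 + 64 = 100, so c = 10.
Foci lie on the vertical axis through the center: (h, k ± c).

(-11, 2) and (-11, 22)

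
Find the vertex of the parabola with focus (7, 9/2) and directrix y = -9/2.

The vertex is the midpoint between the focus and the directrix along the axis of symmetry.
Axis is vertical (directrix is horizontal). Vertex y-coordinate = (9/2 + (-9/2))/2 = 0; x-coordinate = 7.

(7, 0)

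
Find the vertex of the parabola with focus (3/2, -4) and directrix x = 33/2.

The vertex is the midpoint between the focus and the directrix along the axis of symmetry.
Axis is horizontal (directrix is vertical). Vertex x-coordinate = (3/2 + 33/2)/2 = 9; y-coordinate = -4.

(9, -4)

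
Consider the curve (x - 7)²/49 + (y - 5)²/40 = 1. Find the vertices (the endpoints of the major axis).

Center (7, 5). The larger denominator 49 sits under the x-term, so the major axis is horizontal; a² = 49, b² = 40.
a = 7. Vertices at (h ± a, k).

(0, 5) and (14, 5)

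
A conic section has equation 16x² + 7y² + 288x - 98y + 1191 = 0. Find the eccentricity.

Collect terms: 16(x² + 18x) + 7(y² - 14y) = -1191
Complete the square: 16(x + 9)² + 7(y - 7)² = -1191 + 1296 + 343 = 448
Divide by 448: (x + 9)²/28 + (y - 7)²/64 = 1
Ellipse, center (-9, 7), major axis vertical; a² = 64, b² = 28.
c² = a² - b² = 36, so c = 6.
e = c/a = 6/8 = 3/4.

e = 3/4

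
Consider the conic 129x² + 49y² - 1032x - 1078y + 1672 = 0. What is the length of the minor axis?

14

129(x² - 8x) + 49(y² - 22y) = -1672
Completing the square gives 129(x - 4)² + 49(y - 11)² = -1672 + 2064 + 5929 = 6321.
Dividing both sides by 6321: (x - 4)²/49 + (y - 11)²/129 = 1
Ellipse, center (4, 11), major axis vertical; a² = 129, b² = 49.
b² = 49 so b = 7; the minor axis has length 2b = 14.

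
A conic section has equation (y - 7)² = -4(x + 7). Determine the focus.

Vertex (-7, 7); 4p = -4 so p = -1. Opens left.
Focus is p units from the vertex along the axis: (h + p, k).

(-8, 7)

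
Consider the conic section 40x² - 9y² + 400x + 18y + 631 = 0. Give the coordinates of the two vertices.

Group the x- and y-terms: 40(x² + 10x) -9(y² - 2y) = -631
Completing the square gives 40(x + 5)² -9(y - 1)² = -631 + 1000 - 9 = 360.
Dividing both sides by 360: (x + 5)²/9 - (y - 1)²/40 = 1
Hyperbola, center (-5, 1), transverse axis horizontal; a² = 9, b² = 40.
a = 3. Vertices at (h ± a, k).

(-8, 1) and (-2, 1)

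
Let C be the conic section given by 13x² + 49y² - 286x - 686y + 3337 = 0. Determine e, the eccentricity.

e = 6/7

Collect terms: 13(x² - 22x) + 49(y² - 14y) = -3337
Completing the square gives 13(x - 11)² + 49(y - 7)² = -3337 + 1573 + 2401 = 637.
Divide through by 637 to get (x - 11)²/49 + (y - 7)²/13 = 1.
Ellipse, center (11, 7), major axis horizontal; a² = 49, b² = 13.
c² = a² - b² = 36, so c = 6.
e = c/a = 6/7.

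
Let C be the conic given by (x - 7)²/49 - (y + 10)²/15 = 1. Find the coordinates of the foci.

Center (7, -10). The positive term is the x-term, so the transverse axis is horizontal; a² = 49, b² = 15.
c² = a² + b² = 49 + 15 = 64, so c = 8.
Foci lie on the horizontal axis through the center: (h ± c, k).

(-1, -10) and (15, -10)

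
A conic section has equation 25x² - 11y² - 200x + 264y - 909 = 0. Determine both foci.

Group the x- and y-terms: 25(x² - 8x) -11(y² - 24y) = 909
Complete the square in x and y: 25(x - 4)² -11(y - 12)² = 909 + 400 - 1584 = -275
Dividing both sides by -275: (y - 12)²/25 - (x - 4)²/11 = 1
Hyperbola, center (4, 12), transverse axis vertical; a² = 25, b² = 11.
c² = a² + b² = 25 + 11 = 36, so c = 6.
Foci lie on the vertical axis through the center: (h, k ± c).

(4, 6) and (4, 18)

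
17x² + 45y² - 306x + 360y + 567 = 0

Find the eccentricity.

Rearranging, 17(x² - 18x) + 45(y² + 8y) = -567.
Complete the square in x and y: 17(x - 9)² + 45(y + 4)² = -567 + 1377 + 720 = 1530
Divide by 1530: (x - 9)²/90 + (y + 4)²/34 = 1
Ellipse, center (9, -4), major axis horizontal; a² = 90, b² = 34.
c² = a² - b² = 56, so c = 2√14.
e = c/a = 2√14/3√10 = 2√35/15.

e = 2√35/15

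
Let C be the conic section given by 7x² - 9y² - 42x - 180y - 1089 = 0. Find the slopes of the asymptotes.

Group the x- and y-terms: 7(x² - 6x) -9(y² + 20y) = 1089
7(x - 3)² -9(y + 10)² = 1089 + 63 - 900 = 252
Dividing both sides by 252: (x - 3)²/36 - (y + 10)²/28 = 1
Hyperbola, center (3, -10), transverse axis horizontal; a² = 36, b² = 28.
For a horizontal hyperbola the asymptotes have slope ±b/a.
Here that is ±2√7/6 = ±√7/3.

√7/3 and -√7/3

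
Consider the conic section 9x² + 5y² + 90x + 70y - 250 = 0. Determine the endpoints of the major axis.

Rearranging, 9(x² + 10x) + 5(y² + 14y) = 250.
Completing the square gives 9(x + 5)² + 5(y + 7)² = 250 + 225 + 245 = 720.
Dividing both sides by 720: (x + 5)²/80 + (y + 7)²/144 = 1
Ellipse, center (-5, -7), major axis vertical; a² = 144, b² = 80.
a = 12. Vertices at (h, k ± a).

(-5, -19) and (-5, 5)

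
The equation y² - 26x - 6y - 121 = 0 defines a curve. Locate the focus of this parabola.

(3/2, 3)

Only y is squared. Complete the square in y: (y - 3)² = 26(x + 5).
Vertex (-5, 3); 4p = 26 so p = 13/2. Opens right.
Focus is p units from the vertex along the axis: (h + p, k).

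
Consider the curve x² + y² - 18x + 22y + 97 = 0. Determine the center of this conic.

(9, -11)

Rearranging, (x² - 18x) + (y² + 22y) = -97.
(x - 9)² + (y + 11)² = -97 + 81 + 121 = 105
So (x - 9)² + (y + 11)² = 105.
Circle centered at (9, -11) with r² = 105.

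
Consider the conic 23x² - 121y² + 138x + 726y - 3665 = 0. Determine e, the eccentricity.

e = 12/11

Group the x- and y-terms: 23(x² + 6x) -121(y² - 6y) = 3665
23(x + 3)² -121(y - 3)² = 3665 + 207 - 1089 = 2783
Divide by 2783: (x + 3)²/121 - (y - 3)²/23 = 1
Hyperbola, center (-3, 3), transverse axis horizontal; a² = 121, b² = 23.
c² = a² + b² = 144, so c = 12.
e = c/a = 12/11.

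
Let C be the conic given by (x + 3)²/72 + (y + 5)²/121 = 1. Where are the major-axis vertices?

(-3, -16) and (-3, 6)

Center (-3, -5). The larger denominator 121 sits under the y-term, so the major axis is vertical; a² = 121, b² = 72.
a = 11. Vertices at (h, k ± a).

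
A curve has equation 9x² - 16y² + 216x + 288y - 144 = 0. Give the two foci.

(-17, 9) and (-7, 9)

Group the x- and y-terms: 9(x² + 24x) -16(y² - 18y) = 144
Complete the square: 9(x + 12)² -16(y - 9)² = 144 + 1296 - 1296 = 144
Dividing both sides by 144: (x + 12)²/16 - (y - 9)²/9 = 1
Hyperbola, center (-12, 9), transverse axis horizontal; a² = 16, b² = 9.
c² = a² + b² = 16 + 9 = 25, so c = 5.
Foci lie on the horizontal axis through the center: (h ± c, k).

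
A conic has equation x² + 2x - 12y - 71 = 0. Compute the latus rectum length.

12

Only x is squared. Complete the square in x: (x + 1)² = 12(y + 6).
Vertex (-1, -6); 4p = 12 so p = 3. Opens up.
Latus rectum length = |4p| = 12.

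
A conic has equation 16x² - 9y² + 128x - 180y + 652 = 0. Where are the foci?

(-4, -25) and (-4, 5)

Group: 16(x² + 8x) -9(y² + 20y) = -652
Complete the square in x and y: 16(x + 4)² -9(y + 10)² = -652 + 256 - 900 = -1296
Divide by -1296: (y + 10)²/144 - (x + 4)²/81 = 1
Hyperbola, center (-4, -10), transverse axis vertical; a² = 144, b² = 81.
c² = a² + b² = 144 + 81 = 225, so c = 15.
Foci lie on the vertical axis through the center: (h, k ± c).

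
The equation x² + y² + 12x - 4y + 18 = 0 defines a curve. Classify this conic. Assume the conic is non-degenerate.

No xy term. Coefficients of x² and y² are A = 1, C = 1.
A = C (same sign) ⇒ circle.

circle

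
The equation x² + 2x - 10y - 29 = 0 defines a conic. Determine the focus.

(-1, -1/2)

Only x is squared. Complete the square in x: (x + 1)² = 10(y + 3).
Vertex (-1, -3); 4p = 10 so p = 5/2. Opens up.
Focus is p units from the vertex along the axis: (h, k + p).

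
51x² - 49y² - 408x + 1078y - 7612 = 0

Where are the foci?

51(x² - 8x) -49(y² - 22y) = 7612
Complete the square: 51(x - 4)² -49(y - 11)² = 7612 + 816 - 5929 = 2499
Dividing both sides by 2499: (x - 4)²/49 - (y - 11)²/51 = 1
Hyperbola, center (4, 11), transverse axis horizontal; a² = 49, b² = 51.
c² = a² + b² = 49 + 51 = 100, so c = 10.
Foci lie on the horizontal axis through the center: (h ± c, k).

(-6, 11) and (14, 11)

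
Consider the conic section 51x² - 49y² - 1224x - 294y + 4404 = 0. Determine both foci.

(2, -3) and (22, -3)

51(x² - 24x) -49(y² + 6y) = -4404
Complete the square: 51(x - 12)² -49(y + 3)² = -4404 + 7344 - 441 = 2499
Dividing both sides by 2499: (x - 12)²/49 - (y + 3)²/51 = 1
Hyperbola, center (12, -3), transverse axis horizontal; a² = 49, b² = 51.
c² = a² + b² = 49 + 51 = 100, so c = 10.
Foci lie on the horizontal axis through the center: (h ± c, k).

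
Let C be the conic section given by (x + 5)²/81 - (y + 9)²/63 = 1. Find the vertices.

(-14, -9) and (4, -9)

Center (-5, -9). The positive term is the x-term, so the transverse axis is horizontal; a² = 81, b² = 63.
a = 9. Vertices at (h ± a, k).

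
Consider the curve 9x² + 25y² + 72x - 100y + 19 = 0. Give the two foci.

(-8, 2) and (0, 2)

Group: 9(x² + 8x) + 25(y² - 4y) = -19
9(x + 4)² + 25(y - 2)² = -19 + 144 + 100 = 225
Divide by 225: (x + 4)²/25 + (y - 2)²/9 = 1
Ellipse, center (-4, 2), major axis horizontal; a² = 25, b² = 9.
c² = a² - b² = 25 - 9 = 16, so c = 4.
Foci lie on the horizontal axis through the center: (h ± c, k).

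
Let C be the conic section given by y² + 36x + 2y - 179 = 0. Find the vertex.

Only y is squared. Complete the square in y: (y + 1)² = -36(x - 5).
Vertex (5, -1); 4p = -36 so p = -9. Opens left.

(5, -1)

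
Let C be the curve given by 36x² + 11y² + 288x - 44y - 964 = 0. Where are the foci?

(-4, -8) and (-4, 12)

36(x² + 8x) + 11(y² - 4y) = 964
Complete the square in x and y: 36(x + 4)² + 11(y - 2)² = 964 + 576 + 44 = 1584
Dividing both sides by 1584: (x + 4)²/44 + (y - 2)²/144 = 1
Ellipse, center (-4, 2), major axis vertical; a² = 144, b² = 44.
c² = a² - b² = 144 - 44 = 100, so c = 10.
Foci lie on the vertical axis through the center: (h, k ± c).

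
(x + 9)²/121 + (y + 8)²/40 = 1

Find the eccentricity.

e = 9/11

Center (-9, -8). The larger denominator 121 sits under the x-term, so the major axis is horizontal; a² = 121, b² = 40.
c² = a² - b² = 81, so c = 9.
e = c/a = 9/11.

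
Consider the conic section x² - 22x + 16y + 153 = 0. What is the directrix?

y = 2

Only x is squared. Complete the square in x: (x - 11)² = -16(y + 2).
Vertex (11, -2); 4p = -16 so p = -4. Opens down.
Directrix is the horizontal line y = k − p = -2 − (-4) = 2.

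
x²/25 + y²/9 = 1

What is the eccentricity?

e = 4/5

Center (0, 0). The larger denominator 25 sits under the x-term, so the major axis is horizontal; a² = 25, b² = 9.
c² = a² - b² = 16, so c = 4.
e = c/a = 4/5.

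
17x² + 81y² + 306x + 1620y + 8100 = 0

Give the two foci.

(-17, -10) and (-1, -10)

Collect terms: 17(x² + 18x) + 81(y² + 20y) = -8100
Complete the square in x and y: 17(x + 9)² + 81(y + 10)² = -8100 + 1377 + 8100 = 1377
Dividing both sides by 1377: (x + 9)²/81 + (y + 10)²/17 = 1
Ellipse, center (-9, -10), major axis horizontal; a² = 81, b² = 17.
c² = a² - b² = 81 - 17 = 64, so c = 8.
Foci lie on the horizontal axis through the center: (h ± c, k).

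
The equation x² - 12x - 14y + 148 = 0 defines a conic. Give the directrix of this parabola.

Only x is squared. Complete the square in x: (x - 6)² = 14(y - 8).
Vertex (6, 8); 4p = 14 so p = 7/2. Opens up.
Directrix is the horizontal line y = k − p = 8 − (7/2) = 9/2.

y = 9/2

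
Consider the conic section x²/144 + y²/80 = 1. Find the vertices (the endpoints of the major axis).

Center (0, 0). The larger denominator 144 sits under the x-term, so the major axis is horizontal; a² = 144, b² = 80.
a = 12. Vertices at (h ± a, k).

(-12, 0) and (12, 0)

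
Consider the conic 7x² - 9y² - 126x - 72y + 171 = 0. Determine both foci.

(1, -4) and (17, -4)

Rearranging, 7(x² - 18x) -9(y² + 8y) = -171.
Completing the square gives 7(x - 9)² -9(y + 4)² = -171 + 567 - 144 = 252.
Divide through by 252 to get (x - 9)²/36 - (y + 4)²/28 = 1.
Hyperbola, center (9, -4), transverse axis horizontal; a² = 36, b² = 28.
c² = a² + b² = 36 + 28 = 64, so c = 8.
Foci lie on the horizontal axis through the center: (h ± c, k).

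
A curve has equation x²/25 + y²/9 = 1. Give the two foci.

(-4, 0) and (4, 0)

Center (0, 0). The larger denominator 25 sits under the x-term, so the major axis is horizontal; a² = 25, b² = 9.
c² = a² - b² = 25 - 9 = 16, so c = 4.
Foci lie on the horizontal axis through the center: (h ± c, k).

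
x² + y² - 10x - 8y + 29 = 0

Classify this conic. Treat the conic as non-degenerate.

No xy term. Coefficients of x² and y² are A = 1, C = 1.
A = C (same sign) ⇒ circle.

circle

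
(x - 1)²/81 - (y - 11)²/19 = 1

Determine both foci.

Center (1, 11). The positive term is the x-term, so the transverse axis is horizontal; a² = 81, b² = 19.
c² = a² + b² = 81 + 19 = 100, so c = 10.
Foci lie on the horizontal axis through the center: (h ± c, k).

(-9, 11) and (11, 11)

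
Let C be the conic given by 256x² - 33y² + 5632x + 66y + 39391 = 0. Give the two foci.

(-11, -16) and (-11, 18)

256(x² + 22x) -33(y² - 2y) = -39391
Complete the square in x and y: 256(x + 11)² -33(y - 1)² = -39391 + 30976 - 33 = -8448
Divide by -8448: (y - 1)²/256 - (x + 11)²/33 = 1
Hyperbola, center (-11, 1), transverse axis vertical; a² = 256, b² = 33.
c² = a² + b² = 256 + 33 = 289, so c = 17.
Foci lie on the vertical axis through the center: (h, k ± c).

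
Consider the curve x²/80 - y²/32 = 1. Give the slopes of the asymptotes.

Center (0, 0). The positive term is the x-term, so the transverse axis is horizontal; a² = 80, b² = 32.
For a horizontal hyperbola the asymptotes have slope ±b/a.
Here that is ±4√2/4√5 = ±√10/5.

√10/5 and -√10/5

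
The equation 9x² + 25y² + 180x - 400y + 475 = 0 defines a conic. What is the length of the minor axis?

18

Group the x- and y-terms: 9(x² + 20x) + 25(y² - 16y) = -475
Complete the square: 9(x + 10)² + 25(y - 8)² = -475 + 900 + 1600 = 2025
Divide through by 2025 to get (x + 10)²/225 + (y - 8)²/81 = 1.
Ellipse, center (-10, 8), major axis horizontal; a² = 225, b² = 81.
b² = 81 so b = 9; the minor axis has length 2b = 18.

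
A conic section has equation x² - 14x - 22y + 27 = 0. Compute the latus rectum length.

22

Only x is squared. Complete the square in x: (x - 7)² = 22(y + 1).
Vertex (7, -1); 4p = 22 so p = 11/2. Opens up.
Latus rectum length = |4p| = 22.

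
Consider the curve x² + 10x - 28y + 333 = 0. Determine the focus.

Only x is squared. Complete the square in x: (x + 5)² = 28(y - 11).
Vertex (-5, 11); 4p = 28 so p = 7. Opens up.
Focus is p units from the vertex along the axis: (h, k + p).

(-5, 18)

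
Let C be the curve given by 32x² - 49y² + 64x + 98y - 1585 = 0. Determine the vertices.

Collect terms: 32(x² + 2x) -49(y² - 2y) = 1585
Complete the square in x and y: 32(x + 1)² -49(y - 1)² = 1585 + 32 - 49 = 1568
Dividing both sides by 1568: (x + 1)²/49 - (y - 1)²/32 = 1
Hyperbola, center (-1, 1), transverse axis horizontal; a² = 49, b² = 32.
a = 7. Vertices at (h ± a, k).

(-8, 1) and (6, 1)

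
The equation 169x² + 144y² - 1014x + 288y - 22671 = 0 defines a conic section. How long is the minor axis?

Group the x- and y-terms: 169(x² - 6x) + 144(y² + 2y) = 22671
Completing the square gives 169(x - 3)² + 144(y + 1)² = 22671 + 1521 + 144 = 24336.
Divide through by 24336 to get (x - 3)²/144 + (y + 1)²/169 = 1.
Ellipse, center (3, -1), major axis vertical; a² = 169, b² = 144.
b² = 144 so b = 12; the minor axis has length 2b = 24.

24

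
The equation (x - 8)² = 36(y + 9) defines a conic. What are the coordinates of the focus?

(8, 0)

Vertex (8, -9); 4p = 36 so p = 9. Opens up.
Focus is p units from the vertex along the axis: (h, k + p).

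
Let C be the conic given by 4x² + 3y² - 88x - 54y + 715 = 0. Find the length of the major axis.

Group the x- and y-terms: 4(x² - 22x) + 3(y² - 18y) = -715
Complete the square in x and y: 4(x - 11)² + 3(y - 9)² = -715 + 484 + 243 = 12
Divide by 12: (x - 11)²/3 + (y - 9)²/4 = 1
Ellipse, center (11, 9), major axis vertical; a² = 4, b² = 3.
a² = 4 so a = 2; the major axis has length 2a = 4.

4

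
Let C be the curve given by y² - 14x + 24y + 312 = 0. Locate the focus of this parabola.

(31/2, -12)

Only y is squared. Complete the square in y: (y + 12)² = 14(x - 12).
Vertex (12, -12); 4p = 14 so p = 7/2. Opens right.
Focus is p units from the vertex along the axis: (h + p, k).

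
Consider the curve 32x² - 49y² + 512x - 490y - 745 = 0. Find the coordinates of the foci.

(-17, -5) and (1, -5)

Group: 32(x² + 16x) -49(y² + 10y) = 745
Complete the square in x and y: 32(x + 8)² -49(y + 5)² = 745 + 2048 - 1225 = 1568
Dividing both sides by 1568: (x + 8)²/49 - (y + 5)²/32 = 1
Hyperbola, center (-8, -5), transverse axis horizontal; a² = 49, b² = 32.
c² = a² + b² = 49 + 32 = 81, so c = 9.
Foci lie on the horizontal axis through the center: (h ± c, k).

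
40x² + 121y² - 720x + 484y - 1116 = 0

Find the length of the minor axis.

Group: 40(x² - 18x) + 121(y² + 4y) = 1116
Complete the square: 40(x - 9)² + 121(y + 2)² = 1116 + 3240 + 484 = 4840
Divide through by 4840 to get (x - 9)²/121 + (y + 2)²/40 = 1.
Ellipse, center (9, -2), major axis horizontal; a² = 121, b² = 40.
b² = 40 so b = 2√10; the minor axis has length 2b = 4√10.

4√10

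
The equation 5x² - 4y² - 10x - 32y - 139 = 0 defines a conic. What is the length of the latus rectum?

Rearranging, 5(x² - 2x) -4(y² + 8y) = 139.
Completing the square gives 5(x - 1)² -4(y + 4)² = 139 + 5 - 64 = 80.
Dividing both sides by 80: (x - 1)²/16 - (y + 4)²/20 = 1
Hyperbola, center (1, -4), transverse axis horizontal; a² = 16, b² = 20.
Latus rectum length = 2b²/a = 2·20/4 = 10.

10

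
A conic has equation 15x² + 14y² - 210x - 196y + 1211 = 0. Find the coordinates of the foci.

(7, 6) and (7, 8)

Group the x- and y-terms: 15(x² - 14x) + 14(y² - 14y) = -1211
Complete the square in x and y: 15(x - 7)² + 14(y - 7)² = -1211 + 735 + 686 = 210
Dividing both sides by 210: (x - 7)²/14 + (y - 7)²/15 = 1
Ellipse, center (7, 7), major axis vertical; a² = 15, b² = 14.
c² = a² - b² = 15 - 14 = 1, so c = 1.
Foci lie on the vertical axis through the center: (h, k ± c).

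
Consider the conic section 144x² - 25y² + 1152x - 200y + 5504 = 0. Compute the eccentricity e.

e = 13/12

Rearranging, 144(x² + 8x) -25(y² + 8y) = -5504.
Complete the square in x and y: 144(x + 4)² -25(y + 4)² = -5504 + 2304 - 400 = -3600
Divide through by -3600 to get (y + 4)²/144 - (x + 4)²/25 = 1.
Hyperbola, center (-4, -4), transverse axis vertical; a² = 144, b² = 25.
c² = a² + b² = 169, so c = 13.
e = c/a = 13/12.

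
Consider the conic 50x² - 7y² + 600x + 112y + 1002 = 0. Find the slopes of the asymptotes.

Group the x- and y-terms: 50(x² + 12x) -7(y² - 16y) = -1002
50(x + 6)² -7(y - 8)² = -1002 + 1800 - 448 = 350
Dividing both sides by 350: (x + 6)²/7 - (y - 8)²/50 = 1
Hyperbola, center (-6, 8), transverse axis horizontal; a² = 7, b² = 50.
For a horizontal hyperbola the asymptotes have slope ±b/a.
Here that is ±5√2/√7 = ±5√14/7.

5√14/7 and -5√14/7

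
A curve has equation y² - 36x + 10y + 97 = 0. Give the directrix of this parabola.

Only y is squared. Complete the square in y: (y + 5)² = 36(x - 2).
Vertex (2, -5); 4p = 36 so p = 9. Opens right.
Directrix is the vertical line x = h − p = 2 − (9) = -7.

x = -7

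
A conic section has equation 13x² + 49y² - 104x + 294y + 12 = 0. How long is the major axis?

Rearranging, 13(x² - 8x) + 49(y² + 6y) = -12.
Complete the square in x and y: 13(x - 4)² + 49(y + 3)² = -12 + 208 + 441 = 637
Divide by 637: (x - 4)²/49 + (y + 3)²/13 = 1
Ellipse, center (4, -3), major axis horizontal; a² = 49, b² = 13.
a² = 49 so a = 7; the major axis has length 2a = 14.

14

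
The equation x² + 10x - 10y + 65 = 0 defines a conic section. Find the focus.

(-5, 13/2)

Only x is squared. Complete the square in x: (x + 5)² = 10(y - 4).
Vertex (-5, 4); 4p = 10 so p = 5/2. Opens up.
Focus is p units from the vertex along the axis: (h, k + p).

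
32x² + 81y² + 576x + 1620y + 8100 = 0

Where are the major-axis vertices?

Group: 32(x² + 18x) + 81(y² + 20y) = -8100
32(x + 9)² + 81(y + 10)² = -8100 + 2592 + 8100 = 2592
Dividing both sides by 2592: (x + 9)²/81 + (y + 10)²/32 = 1
Ellipse, center (-9, -10), major axis horizontal; a² = 81, b² = 32.
a = 9. Vertices at (h ± a, k).

(-18, -10) and (0, -10)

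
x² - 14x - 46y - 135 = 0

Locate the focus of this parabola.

(7, 15/2)

Only x is squared. Complete the square in x: (x - 7)² = 46(y + 4).
Vertex (7, -4); 4p = 46 so p = 23/2. Opens up.
Focus is p units from the vertex along the axis: (h, k + p).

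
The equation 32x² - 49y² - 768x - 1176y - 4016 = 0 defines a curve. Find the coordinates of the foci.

Collect terms: 32(x² - 24x) -49(y² + 24y) = 4016
Complete the square in x and y: 32(x - 12)² -49(y + 12)² = 4016 + 4608 - 7056 = 1568
Divide through by 1568 to get (x - 12)²/49 - (y + 12)²/32 = 1.
Hyperbola, center (12, -12), transverse axis horizontal; a² = 49, b² = 32.
c² = a² + b² = 49 + 32 = 81, so c = 9.
Foci lie on the horizontal axis through the center: (h ± c, k).

(3, -12) and (21, -12)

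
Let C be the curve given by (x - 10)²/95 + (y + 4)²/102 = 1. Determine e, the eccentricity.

Center (10, -4). The larger denominator 102 sits under the y-term, so the major axis is vertical; a² = 102, b² = 95.
c² = a² - b² = 7, so c = √7.
e = c/a = √7/√102 = √714/102.

e = √714/102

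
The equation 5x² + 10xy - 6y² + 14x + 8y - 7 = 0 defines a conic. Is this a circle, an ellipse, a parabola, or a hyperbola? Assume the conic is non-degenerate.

hyperbola

A = 5, B = 10, C = -6.
Discriminant B² − 4AC = 10² − 4·5·(-6) = 220.
B² − 4AC > 0 ⇒ hyperbola.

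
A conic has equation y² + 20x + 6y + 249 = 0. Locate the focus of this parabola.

Only y is squared. Complete the square in y: (y + 3)² = -20(x + 12).
Vertex (-12, -3); 4p = -20 so p = -5. Opens left.
Focus is p units from the vertex along the axis: (h + p, k).

(-17, -3)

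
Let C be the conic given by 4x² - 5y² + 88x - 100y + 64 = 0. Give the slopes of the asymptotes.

2√5/5 and -2√5/5

Group: 4(x² + 22x) -5(y² + 20y) = -64
Complete the square: 4(x + 11)² -5(y + 10)² = -64 + 484 - 500 = -80
Dividing both sides by -80: (y + 10)²/16 - (x + 11)²/20 = 1
Hyperbola, center (-11, -10), transverse axis vertical; a² = 16, b² = 20.
For a vertical hyperbola the asymptotes have slope ±a/b.
Here that is ±4/2√5 = ±2√5/5.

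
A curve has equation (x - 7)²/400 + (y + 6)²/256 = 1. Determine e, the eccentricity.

e = 3/5

Center (7, -6). The larger denominator 400 sits under the x-term, so the major axis is horizontal; a² = 400, b² = 256.
c² = a² - b² = 144, so c = 12.
e = c/a = 12/20 = 3/5.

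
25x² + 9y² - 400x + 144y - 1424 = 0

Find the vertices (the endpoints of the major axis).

Rearranging, 25(x² - 16x) + 9(y² + 16y) = 1424.
Complete the square in x and y: 25(x - 8)² + 9(y + 8)² = 1424 + 1600 + 576 = 3600
Divide by 3600: (x - 8)²/144 + (y + 8)²/400 = 1
Ellipse, center (8, -8), major axis vertical; a² = 400, b² = 144.
a = 20. Vertices at (h, k ± a).

(8, -28) and (8, 12)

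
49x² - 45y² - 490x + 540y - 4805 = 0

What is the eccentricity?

Group: 49(x² - 10x) -45(y² - 12y) = 4805
Completing the square gives 49(x - 5)² -45(y - 6)² = 4805 + 1225 - 1620 = 4410.
Divide by 4410: (x - 5)²/90 - (y - 6)²/98 = 1
Hyperbola, center (5, 6), transverse axis horizontal; a² = 90, b² = 98.
c² = a² + b² = 188, so c = 2√47.
e = c/a = 2√47/3√10 = √470/15.

e = √470/15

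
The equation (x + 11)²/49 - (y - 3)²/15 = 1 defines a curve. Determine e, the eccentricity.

e = 8/7

Center (-11, 3). The positive term is the x-term, so the transverse axis is horizontal; a² = 49, b² = 15.
c² = a² + b² = 64, so c = 8.
e = c/a = 8/7.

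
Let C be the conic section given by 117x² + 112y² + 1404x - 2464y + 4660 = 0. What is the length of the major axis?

Rearranging, 117(x² + 12x) + 112(y² - 22y) = -4660.
117(x + 6)² + 112(y - 11)² = -4660 + 4212 + 13552 = 13104
Dividing both sides by 13104: (x + 6)²/112 + (y - 11)²/117 = 1
Ellipse, center (-6, 11), major axis vertical; a² = 117, b² = 112.
a² = 117 so a = 3√13; the major axis has length 2a = 6√13.

6√13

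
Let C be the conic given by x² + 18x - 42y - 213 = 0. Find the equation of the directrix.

y = -35/2

Only x is squared. Complete the square in x: (x + 9)² = 42(y + 7).
Vertex (-9, -7); 4p = 42 so p = 21/2. Opens up.
Directrix is the horizontal line y = k − p = -7 − (21/2) = -35/2.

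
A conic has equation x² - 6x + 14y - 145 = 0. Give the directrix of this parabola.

y = 29/2

Only x is squared. Complete the square in x: (x - 3)² = -14(y - 11).
Vertex (3, 11); 4p = -14 so p = -7/2. Opens down.
Directrix is the horizontal line y = k − p = 11 − (-7/2) = 29/2.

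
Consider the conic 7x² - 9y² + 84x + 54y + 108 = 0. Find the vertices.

(-9, 3) and (-3, 3)

7(x² + 12x) -9(y² - 6y) = -108
7(x + 6)² -9(y - 3)² = -108 + 252 - 81 = 63
Divide through by 63 to get (x + 6)²/9 - (y - 3)²/7 = 1.
Hyperbola, center (-6, 3), transverse axis horizontal; a² = 9, b² = 7.
a = 3. Vertices at (h ± a, k).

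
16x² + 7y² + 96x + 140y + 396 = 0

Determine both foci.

(-3, -16) and (-3, -4)

Collect terms: 16(x² + 6x) + 7(y² + 20y) = -396
Complete the square: 16(x + 3)² + 7(y + 10)² = -396 + 144 + 700 = 448
Divide by 448: (x + 3)²/28 + (y + 10)²/64 = 1
Ellipse, center (-3, -10), major axis vertical; a² = 64, b² = 28.
c² = a² - b² = 64 - 28 = 36, so c = 6.
Foci lie on the vertical axis through the center: (h, k ± c).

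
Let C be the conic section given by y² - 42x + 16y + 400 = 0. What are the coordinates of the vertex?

(8, -8)

Only y is squared. Complete the square in y: (y + 8)² = 42(x - 8).
Vertex (8, -8); 4p = 42 so p = 21/2. Opens right.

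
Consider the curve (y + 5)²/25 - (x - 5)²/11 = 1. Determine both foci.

(5, -11) and (5, 1)

Center (5, -5). The positive term is the y-term, so the transverse axis is vertical; a² = 25, b² = 11.
c² = a² + b² = 25 + 11 = 36, so c = 6.
Foci lie on the vertical axis through the center: (h, k ± c).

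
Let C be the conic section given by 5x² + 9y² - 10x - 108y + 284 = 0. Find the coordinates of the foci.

(-1, 6) and (3, 6)

Rearranging, 5(x² - 2x) + 9(y² - 12y) = -284.
5(x - 1)² + 9(y - 6)² = -284 + 5 + 324 = 45
Divide through by 45 to get (x - 1)²/9 + (y - 6)²/5 = 1.
Ellipse, center (1, 6), major axis horizontal; a² = 9, b² = 5.
c² = a² - b² = 9 - 5 = 4, so c = 2.
Foci lie on the horizontal axis through the center: (h ± c, k).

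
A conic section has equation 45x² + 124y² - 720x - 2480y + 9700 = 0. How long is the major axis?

4√31

Rearranging, 45(x² - 16x) + 124(y² - 20y) = -9700.
Complete the square in x and y: 45(x - 8)² + 124(y - 10)² = -9700 + 2880 + 12400 = 5580
Divide by 5580: (x - 8)²/124 + (y - 10)²/45 = 1
Ellipse, center (8, 10), major axis horizontal; a² = 124, b² = 45.
a² = 124 so a = 2√31; the major axis has length 2a = 4√31.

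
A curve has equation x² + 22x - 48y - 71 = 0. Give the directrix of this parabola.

y = -16

Only x is squared. Complete the square in x: (x + 11)² = 48(y + 4).
Vertex (-11, -4); 4p = 48 so p = 12. Opens up.
Directrix is the horizontal line y = k − p = -4 − (12) = -16.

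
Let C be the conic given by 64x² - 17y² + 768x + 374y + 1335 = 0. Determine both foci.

Group the x- and y-terms: 64(x² + 12x) -17(y² - 22y) = -1335
Complete the square in x and y: 64(x + 6)² -17(y - 11)² = -1335 + 2304 - 2057 = -1088
Divide through by -1088 to get (y - 11)²/64 - (x + 6)²/17 = 1.
Hyperbola, center (-6, 11), transverse axis vertical; a² = 64, b² = 17.
c² = a² + b² = 64 + 17 = 81, so c = 9.
Foci lie on the vertical axis through the center: (h, k ± c).

(-6, 2) and (-6, 20)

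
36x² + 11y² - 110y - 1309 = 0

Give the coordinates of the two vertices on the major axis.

(0, -7) and (0, 17)

Rearranging, 36x² + 11(y² - 10y) = 1309.
36x² + 11(y - 5)² = 1309 + 0 + 275 = 1584
Divide through by 1584 to get x²/44 + (y - 5)²/144 = 1.
Ellipse, center (0, 5), major axis vertical; a² = 144, b² = 44.
a = 12. Vertices at (h, k ± a).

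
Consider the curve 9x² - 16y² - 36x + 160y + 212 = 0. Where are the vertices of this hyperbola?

(2, -1) and (2, 11)

Rearranging, 9(x² - 4x) -16(y² - 10y) = -212.
9(x - 2)² -16(y - 5)² = -212 + 36 - 400 = -576
Divide through by -576 to get (y - 5)²/36 - (x - 2)²/64 = 1.
Hyperbola, center (2, 5), transverse axis vertical; a² = 36, b² = 64.
a = 6. Vertices at (h, k ± a).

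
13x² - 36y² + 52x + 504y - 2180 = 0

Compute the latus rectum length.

13/3

Collect terms: 13(x² + 4x) -36(y² - 14y) = 2180
Completing the square gives 13(x + 2)² -36(y - 7)² = 2180 + 52 - 1764 = 468.
Divide through by 468 to get (x + 2)²/36 - (y - 7)²/13 = 1.
Hyperbola, center (-2, 7), transverse axis horizontal; a² = 36, b² = 13.
Latus rectum length = 2b²/a = 2·13/6 = 13/3.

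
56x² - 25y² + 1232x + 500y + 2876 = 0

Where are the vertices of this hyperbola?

(-16, 10) and (-6, 10)

Group: 56(x² + 22x) -25(y² - 20y) = -2876
56(x + 11)² -25(y - 10)² = -2876 + 6776 - 2500 = 1400
Divide by 1400: (x + 11)²/25 - (y - 10)²/56 = 1
Hyperbola, center (-11, 10), transverse axis horizontal; a² = 25, b² = 56.
a = 5. Vertices at (h ± a, k).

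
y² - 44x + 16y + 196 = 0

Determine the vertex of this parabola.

Only y is squared. Complete the square in y: (y + 8)² = 44(x - 3).
Vertex (3, -8); 4p = 44 so p = 11. Opens right.

(3, -8)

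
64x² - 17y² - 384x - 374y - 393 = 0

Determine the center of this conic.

(3, -11)

Rearranging, 64(x² - 6x) -17(y² + 22y) = 393.
Complete the square: 64(x - 3)² -17(y + 11)² = 393 + 576 - 2057 = -1088
Dividing both sides by -1088: (y + 11)²/64 - (x - 3)²/17 = 1
Hyperbola with center (3, -11).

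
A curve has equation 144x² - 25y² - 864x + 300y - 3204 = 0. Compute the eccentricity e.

e = 13/5

144(x² - 6x) -25(y² - 12y) = 3204
Complete the square in x and y: 144(x - 3)² -25(y - 6)² = 3204 + 1296 - 900 = 3600
Divide by 3600: (x - 3)²/25 - (y - 6)²/144 = 1
Hyperbola, center (3, 6), transverse axis horizontal; a² = 25, b² = 144.
c² = a² + b² = 169, so c = 13.
e = c/a = 13/5.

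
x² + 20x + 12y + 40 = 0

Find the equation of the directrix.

Only x is squared. Complete the square in x: (x + 10)² = -12(y - 5).
Vertex (-10, 5); 4p = -12 so p = -3. Opens down.
Directrix is the horizontal line y = k − p = 5 − (-3) = 8.

y = 8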